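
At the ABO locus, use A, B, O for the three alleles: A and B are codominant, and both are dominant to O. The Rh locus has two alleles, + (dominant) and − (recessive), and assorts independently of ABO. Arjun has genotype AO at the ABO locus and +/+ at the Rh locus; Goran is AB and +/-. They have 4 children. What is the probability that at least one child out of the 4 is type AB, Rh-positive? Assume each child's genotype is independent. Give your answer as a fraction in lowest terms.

175/256

ABO cross AO × AB → 1/2 A, 1/4 B, 1/4 AB.
Rh cross +/+ × +/- → 1 Rh+; so P(type AB, Rh-positive) = 1/4 × 1 = 1/4 per child.
P(none) = (3/4)^4 = 81/256; P(at least one) = 1 − 81/256 = 175/256.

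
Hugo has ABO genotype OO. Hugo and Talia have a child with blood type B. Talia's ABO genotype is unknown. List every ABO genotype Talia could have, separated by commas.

AB, BB, BO

For each candidate genotype of Talia, check whether crossing it with OO can produce every observed child phenotype.
  AA → possible child types {A} ✗
  AB → possible child types {A, B} ✓
  AO → possible child types {O, A} ✗
  BB → possible child types {B} ✓
  BO → possible child types {O, B} ✓
  OO → possible child types {O} ✗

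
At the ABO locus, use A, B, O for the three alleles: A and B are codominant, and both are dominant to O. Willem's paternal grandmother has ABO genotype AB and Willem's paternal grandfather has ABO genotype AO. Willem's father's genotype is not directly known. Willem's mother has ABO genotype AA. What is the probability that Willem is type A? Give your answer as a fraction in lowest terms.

3/4

Willem's father's ABO genotype from AB × AO: 1/4 AA, 1/4 AB, 1/4 AO, 1/4 BO.
Crossing each possibility with the mother AA and summing P(type A): 1/4·1 + 1/4·1/2 + 1/4·1 + 1/4·1/2 = 3/4.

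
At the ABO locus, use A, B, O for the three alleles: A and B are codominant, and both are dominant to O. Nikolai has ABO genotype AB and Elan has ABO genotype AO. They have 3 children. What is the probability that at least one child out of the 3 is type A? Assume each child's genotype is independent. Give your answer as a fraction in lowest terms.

7/8

ABO cross AB × AO → 1/2 A, 1/4 B, 1/4 AB.
So P(type A) = 1/2 per child.
P(none) = (1/2)^3 = 1/8; P(at least one) = 1 − 1/8 = 7/8.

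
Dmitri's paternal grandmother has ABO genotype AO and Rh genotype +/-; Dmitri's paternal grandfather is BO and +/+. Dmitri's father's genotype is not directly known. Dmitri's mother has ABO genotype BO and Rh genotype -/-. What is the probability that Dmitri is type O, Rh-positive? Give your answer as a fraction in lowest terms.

3/16

Dmitri's father's ABO genotype from AO × BO: 1/4 AB, 1/4 AO, 1/4 BO, 1/4 OO.
Crossing each possibility with the mother BO and summing P(type O): 1/4·0 + 1/4·1/4 + 1/4·1/4 + 1/4·1/2 = 1/4.
Similarly for Rh via the father's Rh distribution: P(Rh+) = 3/4.
Independent loci: 1/4 × 3/4 = 3/16.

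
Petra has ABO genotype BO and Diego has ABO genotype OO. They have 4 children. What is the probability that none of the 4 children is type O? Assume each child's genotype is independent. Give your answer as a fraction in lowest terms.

1/16

ABO cross BO × OO → 1/2 O, 1/2 B.
So P(type O) = 1/2 per child.
P(not type O) = 1/2 for one child; (1/2)^4 = 1/16.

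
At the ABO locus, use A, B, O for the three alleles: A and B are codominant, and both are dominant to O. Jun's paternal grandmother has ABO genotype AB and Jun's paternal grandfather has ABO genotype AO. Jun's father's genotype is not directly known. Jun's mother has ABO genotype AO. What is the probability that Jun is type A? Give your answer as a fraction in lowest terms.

Jun's father's ABO genotype from AB × AO: 1/4 AA, 1/4 AB, 1/4 AO, 1/4 BO.
Crossing each possibility with the mother AO and summing P(type A): 1/4·1 + 1/4·1/2 + 1/4·3/4 + 1/4·1/4 = 5/8.

5/8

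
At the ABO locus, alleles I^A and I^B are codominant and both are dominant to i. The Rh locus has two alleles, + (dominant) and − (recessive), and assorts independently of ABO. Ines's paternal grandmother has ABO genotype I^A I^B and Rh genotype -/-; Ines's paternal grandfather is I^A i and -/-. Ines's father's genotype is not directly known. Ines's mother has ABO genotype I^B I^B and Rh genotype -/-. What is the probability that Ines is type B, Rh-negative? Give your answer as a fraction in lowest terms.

1/2

Ines's father's ABO genotype from I^A I^B × I^A i: 1/4 I^A I^A, 1/4 I^A I^B, 1/4 I^A i, 1/4 I^B i.
Crossing each possibility with the mother I^B I^B and summing P(type B): 1/4·0 + 1/4·1/2 + 1/4·1/2 + 1/4·1 = 1/2.
Similarly for Rh via the father's Rh distribution: P(Rh-) = 1.
Independent loci: 1/2 × 1 = 1/2.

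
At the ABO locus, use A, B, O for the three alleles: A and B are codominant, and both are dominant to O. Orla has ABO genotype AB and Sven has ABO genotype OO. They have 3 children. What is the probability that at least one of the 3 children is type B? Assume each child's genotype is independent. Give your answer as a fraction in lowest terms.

7/8

ABO cross AB × OO → 1/2 A, 1/2 B.
So P(type B) = 1/2 per child.
P(none) = (1/2)^3 = 1/8; P(at least one) = 1 − 1/8 = 7/8.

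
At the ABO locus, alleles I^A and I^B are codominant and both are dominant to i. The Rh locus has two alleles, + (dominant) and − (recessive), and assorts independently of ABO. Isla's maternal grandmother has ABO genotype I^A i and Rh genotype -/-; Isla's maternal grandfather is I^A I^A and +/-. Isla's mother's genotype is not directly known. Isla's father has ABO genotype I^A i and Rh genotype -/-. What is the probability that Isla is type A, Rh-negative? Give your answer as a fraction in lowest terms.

Isla's mother's ABO genotype from I^A i × I^A I^A: 1/2 I^A I^A, 1/2 I^A i.
Crossing each possibility with the father I^A i and summing P(type A): 1/2·1 + 1/2·3/4 = 7/8.
Similarly for Rh via the mother's Rh distribution: P(Rh-) = 3/4.
Independent loci: 7/8 × 3/4 = 21/32.

21/32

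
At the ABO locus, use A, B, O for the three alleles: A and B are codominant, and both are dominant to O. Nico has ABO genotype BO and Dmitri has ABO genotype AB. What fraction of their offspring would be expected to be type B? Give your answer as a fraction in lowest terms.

1/2

ABO cross BO × AB → offspring phenotypes: 1/4 A, 1/2 B, 1/4 AB.
So P(type B) = 1/2.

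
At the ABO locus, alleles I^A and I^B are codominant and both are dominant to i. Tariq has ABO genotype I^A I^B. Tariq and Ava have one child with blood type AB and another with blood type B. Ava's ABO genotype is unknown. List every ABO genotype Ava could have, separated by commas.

For each candidate genotype of Ava, check whether crossing it with I^A I^B can produce every observed child phenotype.
  I^A I^A → possible child types {A, AB} ✗
  I^A I^B → possible child types {A, B, AB} ✓
  I^A i → possible child types {A, B, AB} ✓
  I^B I^B → possible child types {B, AB} ✓
  I^B i → possible child types {A, B, AB} ✓
  i i → possible child types {A, B} ✗

I^A I^B, I^A i, I^B I^B, I^B i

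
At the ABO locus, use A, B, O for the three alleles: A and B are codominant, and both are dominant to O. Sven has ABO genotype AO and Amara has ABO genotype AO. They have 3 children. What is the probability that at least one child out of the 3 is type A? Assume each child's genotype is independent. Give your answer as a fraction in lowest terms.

ABO cross AO × AO → 1/4 O, 3/4 A.
So P(type A) = 3/4 per child.
P(none) = (1/4)^3 = 1/64; P(at least one) = 1 − 1/64 = 63/64.

63/64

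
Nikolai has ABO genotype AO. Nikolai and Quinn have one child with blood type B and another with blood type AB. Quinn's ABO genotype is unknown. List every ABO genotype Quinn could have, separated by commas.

AB, BB, BO

For each candidate genotype of Quinn, check whether crossing it with AO can produce every observed child phenotype.
  AA → possible child types {A} ✗
  AB → possible child types {A, B, AB} ✓
  AO → possible child types {O, A} ✗
  BB → possible child types {B, AB} ✓
  BO → possible child types {O, A, B, AB} ✓
  OO → possible child types {O, A} ✗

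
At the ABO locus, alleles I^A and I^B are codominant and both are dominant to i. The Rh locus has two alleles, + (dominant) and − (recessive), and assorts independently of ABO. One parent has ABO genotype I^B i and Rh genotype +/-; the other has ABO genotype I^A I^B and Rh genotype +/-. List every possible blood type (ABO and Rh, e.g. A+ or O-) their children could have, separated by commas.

A+, A-, B+, B-, AB+, AB-

Gametes from I^B i × I^A I^B give offspring ABO genotypes I^A I^B, I^A i, I^B I^B, I^B i, i.e. phenotypes A, B, AB.
Rh cross +/- × +/- → phenotypes Rh+, Rh-.
Combining independently: A+, A-, B+, B-, AB+, AB-.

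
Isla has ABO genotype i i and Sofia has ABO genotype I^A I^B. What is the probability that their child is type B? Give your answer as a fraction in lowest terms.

ABO cross i i × I^A I^B → offspring phenotypes: 1/2 A, 1/2 B.
So P(type B) = 1/2.

1/2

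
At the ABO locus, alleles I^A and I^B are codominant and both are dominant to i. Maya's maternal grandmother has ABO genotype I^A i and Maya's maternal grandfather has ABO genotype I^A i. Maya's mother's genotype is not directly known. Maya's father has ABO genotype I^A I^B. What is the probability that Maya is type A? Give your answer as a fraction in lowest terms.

1/2

Maya's mother's ABO genotype from I^A i × I^A i: 1/4 I^A I^A, 1/2 I^A i, 1/4 i i.
Crossing each possibility with the father I^A I^B and summing P(type A): 1/4·1/2 + 1/2·1/2 + 1/4·1/2 = 1/2.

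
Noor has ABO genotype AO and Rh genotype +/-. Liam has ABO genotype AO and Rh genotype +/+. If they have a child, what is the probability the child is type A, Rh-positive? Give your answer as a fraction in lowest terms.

3/4

ABO cross AO × AO → offspring phenotypes: 1/4 O, 3/4 A.
Rh cross +/- × +/+ → 1 Rh+.
Independent loci: P(type A, Rh-positive) = 3/4 × 1 = 3/4.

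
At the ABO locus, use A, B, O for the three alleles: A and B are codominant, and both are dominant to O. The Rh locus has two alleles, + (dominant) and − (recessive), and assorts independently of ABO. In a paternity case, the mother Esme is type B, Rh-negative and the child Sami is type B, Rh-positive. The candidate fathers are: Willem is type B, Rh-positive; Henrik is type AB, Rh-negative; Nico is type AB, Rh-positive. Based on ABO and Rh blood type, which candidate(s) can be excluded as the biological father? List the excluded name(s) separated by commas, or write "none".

Henrik

A candidate is excluded only if no genotype consistent with his phenotype could produce a type B, Rh-positive child with a type B, Rh-negative mother.
Henrik (type AB, Rh-): no genotype consistent with that phenotype can produce a type-B Rh+ child with a type-B mother.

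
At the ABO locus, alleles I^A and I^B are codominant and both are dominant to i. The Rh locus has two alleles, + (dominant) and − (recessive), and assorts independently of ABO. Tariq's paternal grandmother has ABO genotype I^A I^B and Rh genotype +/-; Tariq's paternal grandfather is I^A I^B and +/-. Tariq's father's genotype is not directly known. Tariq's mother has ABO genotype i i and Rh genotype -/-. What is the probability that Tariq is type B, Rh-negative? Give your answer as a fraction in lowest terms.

Tariq's father's ABO genotype from I^A I^B × I^A I^B: 1/4 I^A I^A, 1/2 I^A I^B, 1/4 I^B I^B.
Crossing each possibility with the mother i i and summing P(type B): 1/4·0 + 1/2·1/2 + 1/4·1 = 1/2.
Similarly for Rh via the father's Rh distribution: P(Rh-) = 1/2.
Independent loci: 1/2 × 1/2 = 1/4.

1/4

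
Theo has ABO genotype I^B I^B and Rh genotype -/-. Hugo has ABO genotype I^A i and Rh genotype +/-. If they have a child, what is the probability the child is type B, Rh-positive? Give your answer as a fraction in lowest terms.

1/4

ABO cross I^B I^B × I^A i → offspring phenotypes: 1/2 B, 1/2 AB.
Rh cross -/- × +/- → 1/2 Rh+, 1/2 Rh-.
Independent loci: P(type B, Rh-positive) = 1/2 × 1/2 = 1/4.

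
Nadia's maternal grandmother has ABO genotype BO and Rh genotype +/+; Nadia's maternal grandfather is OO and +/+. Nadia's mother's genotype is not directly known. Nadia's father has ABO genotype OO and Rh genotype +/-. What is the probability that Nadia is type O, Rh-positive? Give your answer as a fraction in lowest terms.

Nadia's mother's ABO genotype from BO × OO: 1/2 BO, 1/2 OO.
Crossing each possibility with the father OO and summing P(type O): 1/2·1/2 + 1/2·1 = 3/4.
Similarly for Rh via the mother's Rh distribution: P(Rh+) = 1.
Independent loci: 3/4 × 1 = 3/4.

3/4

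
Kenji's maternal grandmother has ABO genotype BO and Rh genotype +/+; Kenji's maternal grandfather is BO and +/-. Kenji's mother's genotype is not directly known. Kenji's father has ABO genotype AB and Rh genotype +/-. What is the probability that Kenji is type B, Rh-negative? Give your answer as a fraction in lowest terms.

1/16

Kenji's mother's ABO genotype from BO × BO: 1/4 BB, 1/2 BO, 1/4 OO.
Crossing each possibility with the father AB and summing P(type B): 1/4·1/2 + 1/2·1/2 + 1/4·1/2 = 1/2.
Similarly for Rh via the mother's Rh distribution: P(Rh-) = 1/8.
Independent loci: 1/2 × 1/8 = 1/16.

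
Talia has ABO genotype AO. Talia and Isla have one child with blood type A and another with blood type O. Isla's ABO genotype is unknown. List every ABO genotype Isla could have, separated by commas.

For each candidate genotype of Isla, check whether crossing it with AO can produce every observed child phenotype.
  AA → possible child types {A} ✗
  AB → possible child types {A, B, AB} ✗
  AO → possible child types {O, A} ✓
  BB → possible child types {B, AB} ✗
  BO → possible child types {O, A, B, AB} ✓
  OO → possible child types {O, A} ✓

AO, BO, OO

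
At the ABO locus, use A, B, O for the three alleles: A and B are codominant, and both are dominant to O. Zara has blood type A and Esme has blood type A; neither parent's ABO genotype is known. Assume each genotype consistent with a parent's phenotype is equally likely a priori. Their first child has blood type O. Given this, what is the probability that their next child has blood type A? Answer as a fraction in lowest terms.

Possible genotypes: Zara ∈ {AA, AO}; Esme ∈ {AA, AO}.
Weight each parental genotype pair by prior × P(type-O child):
  AO × AO: posterior weight 1; P(next child type A) = 3/4.
Weighted sum = 3/4.

3/4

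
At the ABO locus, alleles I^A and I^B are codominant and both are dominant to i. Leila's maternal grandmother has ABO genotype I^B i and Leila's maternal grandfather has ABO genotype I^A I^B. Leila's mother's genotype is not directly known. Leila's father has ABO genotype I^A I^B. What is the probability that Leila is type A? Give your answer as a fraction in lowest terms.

Leila's mother's ABO genotype from I^B i × I^A I^B: 1/4 I^A I^B, 1/4 I^A i, 1/4 I^B I^B, 1/4 I^B i.
Crossing each possibility with the father I^A I^B and summing P(type A): 1/4·1/4 + 1/4·1/2 + 1/4·0 + 1/4·1/4 = 1/4.

1/4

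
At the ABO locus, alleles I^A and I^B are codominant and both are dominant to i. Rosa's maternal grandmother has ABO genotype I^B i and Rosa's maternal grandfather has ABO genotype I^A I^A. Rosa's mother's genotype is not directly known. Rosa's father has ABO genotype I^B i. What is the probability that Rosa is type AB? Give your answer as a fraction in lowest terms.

1/4

Rosa's mother's ABO genotype from I^B i × I^A I^A: 1/2 I^A I^B, 1/2 I^A i.
Crossing each possibility with the father I^B i and summing P(type AB): 1/2·1/4 + 1/2·1/4 = 1/4.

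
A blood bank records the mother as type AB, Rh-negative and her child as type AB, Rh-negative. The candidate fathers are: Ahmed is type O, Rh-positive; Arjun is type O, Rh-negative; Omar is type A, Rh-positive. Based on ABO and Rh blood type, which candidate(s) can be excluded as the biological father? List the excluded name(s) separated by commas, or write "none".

Ahmed, Arjun

A candidate is excluded only if no genotype consistent with his phenotype could produce a type AB, Rh-negative child with a type AB, Rh-negative mother.
Ahmed (type O, Rh+): no genotype consistent with that phenotype can produce a type-AB Rh- child with a type-AB mother.
Arjun (type O, Rh-): no genotype consistent with that phenotype can produce a type-AB Rh- child with a type-AB mother.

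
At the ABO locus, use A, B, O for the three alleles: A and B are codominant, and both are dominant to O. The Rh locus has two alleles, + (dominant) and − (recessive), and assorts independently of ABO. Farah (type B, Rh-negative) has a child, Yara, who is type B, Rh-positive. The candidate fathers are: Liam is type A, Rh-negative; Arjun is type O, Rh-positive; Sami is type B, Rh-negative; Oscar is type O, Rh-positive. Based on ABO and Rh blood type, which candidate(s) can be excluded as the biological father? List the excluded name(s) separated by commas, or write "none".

Liam, Sami

A candidate is excluded only if no genotype consistent with his phenotype could produce a type B, Rh-positive child with a type B, Rh-negative mother.
Liam (type A, Rh-): no genotype consistent with that phenotype can produce a type-B Rh+ child with a type-B mother.
Sami (type B, Rh-): no genotype consistent with that phenotype can produce a type-B Rh+ child with a type-B mother.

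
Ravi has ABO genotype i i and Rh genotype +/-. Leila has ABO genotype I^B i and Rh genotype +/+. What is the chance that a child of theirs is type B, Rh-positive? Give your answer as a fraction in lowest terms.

1/2

ABO cross i i × I^B i → offspring phenotypes: 1/2 O, 1/2 B.
Rh cross +/- × +/+ → 1 Rh+.
Independent loci: P(type B, Rh-positive) = 1/2 × 1 = 1/2.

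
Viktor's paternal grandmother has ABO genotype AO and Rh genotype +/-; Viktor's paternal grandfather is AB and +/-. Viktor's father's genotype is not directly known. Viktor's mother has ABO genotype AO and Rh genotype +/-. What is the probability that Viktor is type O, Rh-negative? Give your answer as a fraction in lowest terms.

1/32

Viktor's father's ABO genotype from AO × AB: 1/4 AA, 1/4 AB, 1/4 AO, 1/4 BO.
Crossing each possibility with the mother AO and summing P(type O): 1/4·0 + 1/4·0 + 1/4·1/4 + 1/4·1/4 = 1/8.
Similarly for Rh via the father's Rh distribution: P(Rh-) = 1/4.
Independent loci: 1/8 × 1/4 = 1/32.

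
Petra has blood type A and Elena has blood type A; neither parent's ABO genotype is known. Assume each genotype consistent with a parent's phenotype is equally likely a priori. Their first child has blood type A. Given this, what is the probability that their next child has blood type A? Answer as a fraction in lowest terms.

19/20

Possible genotypes: Petra ∈ {AA, AO}; Elena ∈ {AA, AO}.
Weight each parental genotype pair by prior × P(type-A child):
  AA × AA: posterior weight 4/15; P(next child type A) = 1.
  AA × AO: posterior weight 4/15; P(next child type A) = 1.
  AO × AA: posterior weight 4/15; P(next child type A) = 1.
  AO × AO: posterior weight 1/5; P(next child type A) = 3/4.
Weighted sum = 19/20.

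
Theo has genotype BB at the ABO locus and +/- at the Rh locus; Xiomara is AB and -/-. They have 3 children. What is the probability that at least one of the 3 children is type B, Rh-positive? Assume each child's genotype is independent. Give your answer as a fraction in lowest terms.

ABO cross BB × AB → 1/2 B, 1/2 AB.
Rh cross +/- × -/- → 1/2 Rh+, 1/2 Rh-; so P(type B, Rh-positive) = 1/2 × 1/2 = 1/4 per child.
P(none) = (3/4)^3 = 27/64; P(at least one) = 1 − 27/64 = 37/64.

37/64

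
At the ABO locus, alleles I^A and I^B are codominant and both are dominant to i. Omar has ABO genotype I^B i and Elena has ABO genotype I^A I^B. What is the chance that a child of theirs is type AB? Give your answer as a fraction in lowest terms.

1/4

ABO cross I^B i × I^A I^B → offspring phenotypes: 1/4 A, 1/2 B, 1/4 AB.
So P(type AB) = 1/4.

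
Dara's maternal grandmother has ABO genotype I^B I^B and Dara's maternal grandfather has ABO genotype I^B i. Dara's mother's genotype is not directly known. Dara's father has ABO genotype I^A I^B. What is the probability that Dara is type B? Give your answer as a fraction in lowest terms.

Dara's mother's ABO genotype from I^B I^B × I^B i: 1/2 I^B I^B, 1/2 I^B i.
Crossing each possibility with the father I^A I^B and summing P(type B): 1/2·1/2 + 1/2·1/2 = 1/2.

1/2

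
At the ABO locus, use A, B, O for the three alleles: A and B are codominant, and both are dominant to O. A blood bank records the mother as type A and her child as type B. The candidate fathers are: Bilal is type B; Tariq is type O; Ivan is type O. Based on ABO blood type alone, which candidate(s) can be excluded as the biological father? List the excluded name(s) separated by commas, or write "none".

Tariq, Ivan

A candidate is excluded only if no genotype consistent with his phenotype could produce a type B child with a type A mother.
Tariq (type O): no genotype consistent with that phenotype can produce a type-B child with a type-A mother.
Ivan (type O): no genotype consistent with that phenotype can produce a type-B child with a type-A mother.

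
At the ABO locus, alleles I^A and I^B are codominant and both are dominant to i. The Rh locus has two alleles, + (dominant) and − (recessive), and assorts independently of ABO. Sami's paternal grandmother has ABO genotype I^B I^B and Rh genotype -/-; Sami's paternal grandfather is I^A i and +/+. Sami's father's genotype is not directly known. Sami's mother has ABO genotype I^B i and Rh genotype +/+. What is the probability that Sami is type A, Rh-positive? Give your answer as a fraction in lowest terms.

Sami's father's ABO genotype from I^B I^B × I^A i: 1/2 I^A I^B, 1/2 I^B i.
Crossing each possibility with the mother I^B i and summing P(type A): 1/2·1/4 + 1/2·0 = 1/8.
Similarly for Rh via the father's Rh distribution: P(Rh+) = 1.
Independent loci: 1/8 × 1 = 1/8.

1/8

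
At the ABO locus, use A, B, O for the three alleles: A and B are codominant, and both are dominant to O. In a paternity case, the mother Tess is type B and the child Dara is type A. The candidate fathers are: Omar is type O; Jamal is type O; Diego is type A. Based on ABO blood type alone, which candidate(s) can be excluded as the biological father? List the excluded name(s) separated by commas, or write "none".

A candidate is excluded only if no genotype consistent with his phenotype could produce a type A child with a type B mother.
Omar (type O): no genotype consistent with that phenotype can produce a type-A child with a type-B mother.
Jamal (type O): no genotype consistent with that phenotype can produce a type-A child with a type-B mother.

Omar, Jamal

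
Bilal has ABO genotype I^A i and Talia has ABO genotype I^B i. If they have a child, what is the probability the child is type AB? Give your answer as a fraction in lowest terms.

ABO cross I^A i × I^B i → offspring phenotypes: 1/4 O, 1/4 A, 1/4 B, 1/4 AB.
So P(type AB) = 1/4.

1/4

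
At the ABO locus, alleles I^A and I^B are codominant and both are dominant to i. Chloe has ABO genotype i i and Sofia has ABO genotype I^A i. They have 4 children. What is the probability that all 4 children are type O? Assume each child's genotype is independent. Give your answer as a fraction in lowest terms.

ABO cross i i × I^A i → 1/2 O, 1/2 A.
So P(type O) = 1/2 per child.
All 4 independent: (1/2)^4 = 1/16.

1/16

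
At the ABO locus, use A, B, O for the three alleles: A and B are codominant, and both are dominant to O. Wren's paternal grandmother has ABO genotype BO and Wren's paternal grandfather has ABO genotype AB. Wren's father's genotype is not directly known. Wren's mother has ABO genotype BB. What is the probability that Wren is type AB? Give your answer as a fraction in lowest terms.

1/4

Wren's father's ABO genotype from BO × AB: 1/4 AB, 1/4 AO, 1/4 BB, 1/4 BO.
Crossing each possibility with the mother BB and summing P(type AB): 1/4·1/2 + 1/4·1/2 + 1/4·0 + 1/4·0 = 1/4.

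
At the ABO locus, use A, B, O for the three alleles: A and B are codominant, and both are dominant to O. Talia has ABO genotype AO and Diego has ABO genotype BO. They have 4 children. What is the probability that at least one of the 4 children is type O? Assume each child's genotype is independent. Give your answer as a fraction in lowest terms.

175/256

ABO cross AO × BO → 1/4 O, 1/4 A, 1/4 B, 1/4 AB.
So P(type O) = 1/4 per child.
P(none) = (3/4)^4 = 81/256; P(at least one) = 1 − 81/256 = 175/256.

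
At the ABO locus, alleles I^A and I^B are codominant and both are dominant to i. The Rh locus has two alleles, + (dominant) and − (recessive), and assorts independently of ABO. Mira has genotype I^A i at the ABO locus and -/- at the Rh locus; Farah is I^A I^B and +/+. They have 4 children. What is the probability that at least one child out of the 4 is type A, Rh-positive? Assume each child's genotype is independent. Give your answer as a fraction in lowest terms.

ABO cross I^A i × I^A I^B → 1/2 A, 1/4 B, 1/4 AB.
Rh cross -/- × +/+ → 1 Rh+; so P(type A, Rh-positive) = 1/2 × 1 = 1/2 per child.
P(none) = (1/2)^4 = 1/16; P(at least one) = 1 − 1/16 = 15/16.

15/16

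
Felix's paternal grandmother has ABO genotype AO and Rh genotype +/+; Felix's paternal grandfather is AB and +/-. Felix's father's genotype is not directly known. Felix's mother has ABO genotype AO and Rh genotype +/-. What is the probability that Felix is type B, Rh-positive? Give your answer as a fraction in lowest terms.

Felix's father's ABO genotype from AO × AB: 1/4 AA, 1/4 AB, 1/4 AO, 1/4 BO.
Crossing each possibility with the mother AO and summing P(type B): 1/4·0 + 1/4·1/4 + 1/4·0 + 1/4·1/4 = 1/8.
Similarly for Rh via the father's Rh distribution: P(Rh+) = 7/8.
Independent loci: 1/8 × 7/8 = 7/64.

7/64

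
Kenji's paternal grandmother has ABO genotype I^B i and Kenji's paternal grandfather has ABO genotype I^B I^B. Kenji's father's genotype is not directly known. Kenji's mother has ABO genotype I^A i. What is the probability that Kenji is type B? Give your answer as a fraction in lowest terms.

3/8

Kenji's father's ABO genotype from I^B i × I^B I^B: 1/2 I^B I^B, 1/2 I^B i.
Crossing each possibility with the mother I^A i and summing P(type B): 1/2·1/2 + 1/2·1/4 = 3/8.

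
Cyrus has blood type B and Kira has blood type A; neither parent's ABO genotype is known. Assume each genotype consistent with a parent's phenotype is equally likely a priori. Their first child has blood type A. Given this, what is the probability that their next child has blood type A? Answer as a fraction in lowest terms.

5/12

Possible genotypes: Cyrus ∈ {I^B I^B, I^B i}; Kira ∈ {I^A I^A, I^A i}.
Weight each parental genotype pair by prior × P(type-A child):
  I^B i × I^A I^A: posterior weight 2/3; P(next child type A) = 1/2.
  I^B i × I^A i: posterior weight 1/3; P(next child type A) = 1/4.
Weighted sum = 5/12.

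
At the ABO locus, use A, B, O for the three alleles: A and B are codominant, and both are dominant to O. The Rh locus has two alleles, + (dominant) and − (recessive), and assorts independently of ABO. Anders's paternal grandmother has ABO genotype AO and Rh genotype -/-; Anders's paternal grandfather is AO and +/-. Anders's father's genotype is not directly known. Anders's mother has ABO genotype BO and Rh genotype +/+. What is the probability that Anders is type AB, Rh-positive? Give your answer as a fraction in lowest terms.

Anders's father's ABO genotype from AO × AO: 1/4 AA, 1/2 AO, 1/4 OO.
Crossing each possibility with the mother BO and summing P(type AB): 1/4·1/2 + 1/2·1/4 + 1/4·0 = 1/4.
Similarly for Rh via the father's Rh distribution: P(Rh+) = 1.
Independent loci: 1/4 × 1 = 1/4.

1/4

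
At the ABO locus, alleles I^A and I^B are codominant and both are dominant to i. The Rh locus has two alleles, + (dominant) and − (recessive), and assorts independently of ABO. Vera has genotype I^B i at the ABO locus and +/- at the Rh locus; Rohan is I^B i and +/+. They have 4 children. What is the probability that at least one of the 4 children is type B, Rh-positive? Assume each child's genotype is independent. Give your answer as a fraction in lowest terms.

ABO cross I^B i × I^B i → 1/4 O, 3/4 B.
Rh cross +/- × +/+ → 1 Rh+; so P(type B, Rh-positive) = 3/4 × 1 = 3/4 per child.
P(none) = (1/4)^4 = 1/256; P(at least one) = 1 − 1/256 = 255/256.

255/256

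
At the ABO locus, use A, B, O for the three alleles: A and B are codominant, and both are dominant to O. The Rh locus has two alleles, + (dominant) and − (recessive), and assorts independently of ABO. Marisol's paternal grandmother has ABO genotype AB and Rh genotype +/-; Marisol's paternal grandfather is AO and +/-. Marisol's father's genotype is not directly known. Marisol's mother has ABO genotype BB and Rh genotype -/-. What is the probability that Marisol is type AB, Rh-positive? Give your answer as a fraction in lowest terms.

1/4

Marisol's father's ABO genotype from AB × AO: 1/4 AA, 1/4 AB, 1/4 AO, 1/4 BO.
Crossing each possibility with the mother BB and summing P(type AB): 1/4·1 + 1/4·1/2 + 1/4·1/2 + 1/4·0 = 1/2.
Similarly for Rh via the father's Rh distribution: P(Rh+) = 1/2.
Independent loci: 1/2 × 1/2 = 1/4.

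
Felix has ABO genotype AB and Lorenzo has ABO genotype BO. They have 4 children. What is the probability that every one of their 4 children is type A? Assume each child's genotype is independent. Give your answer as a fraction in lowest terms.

1/256

ABO cross AB × BO → 1/4 A, 1/2 B, 1/4 AB.
So P(type A) = 1/4 per child.
All 4 independent: (1/4)^4 = 1/256.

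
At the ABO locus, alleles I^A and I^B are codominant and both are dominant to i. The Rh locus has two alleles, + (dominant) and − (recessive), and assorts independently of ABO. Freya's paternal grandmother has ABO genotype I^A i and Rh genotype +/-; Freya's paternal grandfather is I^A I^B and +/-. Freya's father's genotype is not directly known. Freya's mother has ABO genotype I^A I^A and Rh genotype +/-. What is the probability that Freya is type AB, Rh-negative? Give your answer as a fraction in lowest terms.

1/16

Freya's father's ABO genotype from I^A i × I^A I^B: 1/4 I^A I^A, 1/4 I^A I^B, 1/4 I^A i, 1/4 I^B i.
Crossing each possibility with the mother I^A I^A and summing P(type AB): 1/4·0 + 1/4·1/2 + 1/4·0 + 1/4·1/2 = 1/4.
Similarly for Rh via the father's Rh distribution: P(Rh-) = 1/4.
Independent loci: 1/4 × 1/4 = 1/16.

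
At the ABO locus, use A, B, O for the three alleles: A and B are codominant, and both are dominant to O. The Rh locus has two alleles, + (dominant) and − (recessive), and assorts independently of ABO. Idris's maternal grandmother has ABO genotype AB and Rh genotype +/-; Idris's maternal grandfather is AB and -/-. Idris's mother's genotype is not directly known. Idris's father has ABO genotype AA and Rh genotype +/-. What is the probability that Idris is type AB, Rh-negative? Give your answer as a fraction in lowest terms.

3/16

Idris's mother's ABO genotype from AB × AB: 1/4 AA, 1/2 AB, 1/4 BB.
Crossing each possibility with the father AA and summing P(type AB): 1/4·0 + 1/2·1/2 + 1/4·1 = 1/2.
Similarly for Rh via the mother's Rh distribution: P(Rh-) = 3/8.
Independent loci: 1/2 × 3/8 = 3/16.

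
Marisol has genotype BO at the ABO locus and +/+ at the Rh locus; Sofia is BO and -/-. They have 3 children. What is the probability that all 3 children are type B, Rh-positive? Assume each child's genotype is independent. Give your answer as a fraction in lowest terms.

27/64

ABO cross BO × BO → 1/4 O, 3/4 B.
Rh cross +/+ × -/- → 1 Rh+; so P(type B, Rh-positive) = 3/4 × 1 = 3/4 per child.
All 3 independent: (3/4)^3 = 27/64.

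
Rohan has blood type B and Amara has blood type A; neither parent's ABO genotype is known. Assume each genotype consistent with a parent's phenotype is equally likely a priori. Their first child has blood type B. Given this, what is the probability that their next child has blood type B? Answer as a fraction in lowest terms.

Possible genotypes: Rohan ∈ {I^B I^B, I^B i}; Amara ∈ {I^A I^A, I^A i}.
Weight each parental genotype pair by prior × P(type-B child):
  I^B I^B × I^A i: posterior weight 2/3; P(next child type B) = 1/2.
  I^B i × I^A i: posterior weight 1/3; P(next child type B) = 1/4.
Weighted sum = 5/12.

5/12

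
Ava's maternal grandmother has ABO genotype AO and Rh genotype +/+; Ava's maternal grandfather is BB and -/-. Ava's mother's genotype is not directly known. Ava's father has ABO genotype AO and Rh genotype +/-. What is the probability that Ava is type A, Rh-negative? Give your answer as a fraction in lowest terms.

3/32

Ava's mother's ABO genotype from AO × BB: 1/2 AB, 1/2 BO.
Crossing each possibility with the father AO and summing P(type A): 1/2·1/2 + 1/2·1/4 = 3/8.
Similarly for Rh via the mother's Rh distribution: P(Rh-) = 1/4.
Independent loci: 3/8 × 1/4 = 3/32.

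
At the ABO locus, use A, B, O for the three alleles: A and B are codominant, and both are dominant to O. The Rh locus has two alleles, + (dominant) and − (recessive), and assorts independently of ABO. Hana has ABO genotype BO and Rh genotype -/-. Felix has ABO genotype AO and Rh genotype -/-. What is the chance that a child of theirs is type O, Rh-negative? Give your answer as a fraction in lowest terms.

ABO cross BO × AO → offspring phenotypes: 1/4 O, 1/4 A, 1/4 B, 1/4 AB.
Rh cross -/- × -/- → 1 Rh-.
Independent loci: P(type O, Rh-negative) = 1/4 × 1 = 1/4.

1/4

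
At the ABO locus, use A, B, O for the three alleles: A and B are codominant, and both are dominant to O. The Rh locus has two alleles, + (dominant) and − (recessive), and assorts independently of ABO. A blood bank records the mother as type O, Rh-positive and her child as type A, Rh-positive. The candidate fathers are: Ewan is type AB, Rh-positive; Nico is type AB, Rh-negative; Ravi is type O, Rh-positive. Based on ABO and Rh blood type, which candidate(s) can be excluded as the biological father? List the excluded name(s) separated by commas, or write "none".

Ravi

A candidate is excluded only if no genotype consistent with his phenotype could produce a type A, Rh-positive child with a type O, Rh-positive mother.
Ravi (type O, Rh+): no genotype consistent with that phenotype can produce a type-A Rh+ child with a type-O mother.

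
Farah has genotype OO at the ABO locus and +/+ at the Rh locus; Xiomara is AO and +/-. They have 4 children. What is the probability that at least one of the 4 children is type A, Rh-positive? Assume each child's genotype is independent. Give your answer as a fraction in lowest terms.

15/16

ABO cross OO × AO → 1/2 O, 1/2 A.
Rh cross +/+ × +/- → 1 Rh+; so P(type A, Rh-positive) = 1/2 × 1 = 1/2 per child.
P(none) = (1/2)^4 = 1/16; P(at least one) = 1 − 1/16 = 15/16.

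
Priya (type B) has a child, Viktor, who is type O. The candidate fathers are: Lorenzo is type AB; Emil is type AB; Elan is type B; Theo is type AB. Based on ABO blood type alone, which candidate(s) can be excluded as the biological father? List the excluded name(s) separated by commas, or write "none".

A candidate is excluded only if no genotype consistent with his phenotype could produce a type O child with a type B mother.
Lorenzo (type AB): no genotype consistent with that phenotype can produce a type-O child with a type-B mother.
Emil (type AB): no genotype consistent with that phenotype can produce a type-O child with a type-B mother.
Theo (type AB): no genotype consistent with that phenotype can produce a type-O child with a type-B mother.

Lorenzo, Emil, Theo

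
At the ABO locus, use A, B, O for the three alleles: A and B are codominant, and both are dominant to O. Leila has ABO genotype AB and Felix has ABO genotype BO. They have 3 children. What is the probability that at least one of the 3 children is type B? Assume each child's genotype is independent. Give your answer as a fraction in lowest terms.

7/8

ABO cross AB × BO → 1/4 A, 1/2 B, 1/4 AB.
So P(type B) = 1/2 per child.
P(none) = (1/2)^3 = 1/8; P(at least one) = 1 − 1/8 = 7/8.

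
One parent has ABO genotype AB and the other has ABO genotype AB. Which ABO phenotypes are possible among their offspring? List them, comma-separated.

A, B, AB

Gametes from AB × AB give offspring ABO genotypes AA, AB, BB, i.e. phenotypes A, B, AB.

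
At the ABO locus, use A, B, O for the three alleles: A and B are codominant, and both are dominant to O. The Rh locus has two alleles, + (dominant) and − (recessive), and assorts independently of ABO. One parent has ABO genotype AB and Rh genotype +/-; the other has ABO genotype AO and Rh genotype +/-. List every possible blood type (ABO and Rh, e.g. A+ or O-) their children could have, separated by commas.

Gametes from AB × AO give offspring ABO genotypes AA, AB, AO, BO, i.e. phenotypes A, B, AB.
Rh cross +/- × +/- → phenotypes Rh+, Rh-.
Combining independently: A+, A-, B+, B-, AB+, AB-.

A+, A-, B+, B-, AB+, AB-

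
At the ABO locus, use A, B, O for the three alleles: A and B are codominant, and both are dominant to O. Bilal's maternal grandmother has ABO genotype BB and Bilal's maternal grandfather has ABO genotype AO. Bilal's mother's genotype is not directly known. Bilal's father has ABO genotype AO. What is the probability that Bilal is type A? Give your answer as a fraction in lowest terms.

Bilal's mother's ABO genotype from BB × AO: 1/2 AB, 1/2 BO.
Crossing each possibility with the father AO and summing P(type A): 1/2·1/2 + 1/2·1/4 = 3/8.

3/8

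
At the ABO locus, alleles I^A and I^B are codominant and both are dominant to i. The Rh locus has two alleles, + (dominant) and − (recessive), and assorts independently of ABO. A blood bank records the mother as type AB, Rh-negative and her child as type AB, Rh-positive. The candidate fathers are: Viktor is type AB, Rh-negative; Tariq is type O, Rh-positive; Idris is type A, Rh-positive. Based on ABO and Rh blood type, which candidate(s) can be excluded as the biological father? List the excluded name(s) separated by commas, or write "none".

Viktor, Tariq

A candidate is excluded only if no genotype consistent with his phenotype could produce a type AB, Rh-positive child with a type AB, Rh-negative mother.
Viktor (type AB, Rh-): no genotype consistent with that phenotype can produce a type-AB Rh+ child with a type-AB mother.
Tariq (type O, Rh+): no genotype consistent with that phenotype can produce a type-AB Rh+ child with a type-AB mother.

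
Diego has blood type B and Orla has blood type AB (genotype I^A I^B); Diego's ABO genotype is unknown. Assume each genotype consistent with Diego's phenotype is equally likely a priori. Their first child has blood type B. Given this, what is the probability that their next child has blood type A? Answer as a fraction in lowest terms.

1/8

Possible genotypes: Diego ∈ {I^B I^B, I^B i}; Orla ∈ {I^A I^B}.
Weight each parental genotype pair by prior × P(type-B child):
  I^B I^B × I^A I^B: posterior weight 1/2; P(next child type A) = 0.
  I^B i × I^A I^B: posterior weight 1/2; P(next child type A) = 1/4.
Weighted sum = 1/8.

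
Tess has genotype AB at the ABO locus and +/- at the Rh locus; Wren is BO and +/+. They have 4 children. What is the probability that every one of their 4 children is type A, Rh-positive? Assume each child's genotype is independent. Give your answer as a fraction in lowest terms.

1/256

ABO cross AB × BO → 1/4 A, 1/2 B, 1/4 AB.
Rh cross +/- × +/+ → 1 Rh+; so P(type A, Rh-positive) = 1/4 × 1 = 1/4 per child.
All 4 independent: (1/4)^4 = 1/256.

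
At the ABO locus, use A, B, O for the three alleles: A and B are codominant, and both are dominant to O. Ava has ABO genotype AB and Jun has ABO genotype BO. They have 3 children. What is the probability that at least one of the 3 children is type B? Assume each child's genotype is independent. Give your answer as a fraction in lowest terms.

ABO cross AB × BO → 1/4 A, 1/2 B, 1/4 AB.
So P(type B) = 1/2 per child.
P(none) = (1/2)^3 = 1/8; P(at least one) = 1 − 1/8 = 7/8.

7/8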